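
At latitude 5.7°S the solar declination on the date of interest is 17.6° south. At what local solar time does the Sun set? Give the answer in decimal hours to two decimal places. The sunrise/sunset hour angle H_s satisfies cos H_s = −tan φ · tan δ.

−tan φ tan δ = −(-0.0998)(-0.3172) = -0.0317; H_s = arccos(-0.0317) = 91.82°.
Sunset is at 12 + H_s/15 = 12 + 6.121 = 18.121 h local solar time.

18.12 h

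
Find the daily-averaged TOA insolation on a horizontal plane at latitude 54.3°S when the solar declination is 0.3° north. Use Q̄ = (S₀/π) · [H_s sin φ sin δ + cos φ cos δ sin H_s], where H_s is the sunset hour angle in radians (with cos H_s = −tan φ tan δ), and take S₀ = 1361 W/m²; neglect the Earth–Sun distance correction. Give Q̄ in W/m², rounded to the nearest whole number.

−tan φ tan δ = −(-1.3916)(0.0052) = 0.0072; H_s = arccos(0.0072) = 89.59°. In radians, H_s = 1.5636.
H_s sin φ sin δ = 1.5636 × -0.8121 × 0.0052 = -0.0066.
cos φ cos δ sin H_s = 0.5835 × 1.0000 × 1.0000 = 0.5835.
Q̄ = (1361/π) × (-0.0066 + 0.5835) = 433.22 × 0.5769 = 249.92 W/m².

250 W/m²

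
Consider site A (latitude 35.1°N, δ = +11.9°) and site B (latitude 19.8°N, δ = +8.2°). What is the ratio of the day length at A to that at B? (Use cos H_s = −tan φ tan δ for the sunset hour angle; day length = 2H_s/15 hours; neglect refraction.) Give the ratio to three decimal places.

1.060

A: H_s = arccos(−tan 35.1° · tan 11.9°) = 98.52°, so 2H_s/15 = 13.1360 h.
B: H_s = arccos(−tan 19.8° · tan 8.2°) = 92.97°, so 2H_s/15 = 12.3960 h.
Ratio A/B = 13.1360 / 12.3960 = 1.0597.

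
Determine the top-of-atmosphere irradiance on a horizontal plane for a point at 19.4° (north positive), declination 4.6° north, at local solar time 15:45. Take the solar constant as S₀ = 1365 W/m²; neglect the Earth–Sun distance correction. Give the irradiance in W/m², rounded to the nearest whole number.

Hour angle H = 15° × (15.75 − 12) = 56.25°.
cos θ_z = sin φ sin δ + cos φ cos δ cos H = (0.3322)(0.0802) + (0.9432)(0.9968)(0.5556) = 0.5490.
Top-of-atmosphere irradiance = S₀ cos θ_z = 1365 × 0.5490 = 749.39 W/m².

749 W/m²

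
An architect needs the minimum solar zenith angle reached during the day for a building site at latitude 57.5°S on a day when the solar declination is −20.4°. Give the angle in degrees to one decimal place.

At local solar noon the hour angle is zero, so the zenith angle is |φ − δ| = |-57.5° − (-20.4°)| = 37.1°.

37.1°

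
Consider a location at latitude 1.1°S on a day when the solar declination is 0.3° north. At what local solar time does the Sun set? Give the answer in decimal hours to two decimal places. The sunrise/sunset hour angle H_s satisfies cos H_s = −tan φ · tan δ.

18.00 h

cos H_s = −tan(-1.1°) · tan(0.3°) = 0.0001, so H_s = arccos(0.0001) = 89.99°.
Sunset is at 12 + H_s/15 = 12 + 5.999 = 17.999 h local solar time.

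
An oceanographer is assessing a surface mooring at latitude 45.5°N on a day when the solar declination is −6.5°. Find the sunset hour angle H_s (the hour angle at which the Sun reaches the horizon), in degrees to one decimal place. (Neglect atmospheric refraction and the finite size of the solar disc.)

The sunset hour angle satisfies cos H_s = −tan φ tan δ = 0.1159, giving H_s = 83.34°.

83.3°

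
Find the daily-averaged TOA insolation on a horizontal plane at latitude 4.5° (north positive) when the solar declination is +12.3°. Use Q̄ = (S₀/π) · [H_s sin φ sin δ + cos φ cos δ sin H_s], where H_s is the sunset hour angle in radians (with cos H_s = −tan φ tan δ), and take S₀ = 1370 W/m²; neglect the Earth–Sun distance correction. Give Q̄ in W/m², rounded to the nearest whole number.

cos H_s = −tan(4.5°) · tan(12.3°) = -0.0172, so H_s = arccos(-0.0172) = 90.99°. In radians, H_s = 1.5881.
H_s sin φ sin δ = 1.5881 × 0.0785 × 0.2130 = 0.0266.
cos φ cos δ sin H_s = 0.9969 × 0.9770 × 0.9999 = 0.9739.
Q̄ = (1370/π) × (0.0266 + 0.9739) = 436.08 × 1.0005 = 436.30 W/m².

436 W/m²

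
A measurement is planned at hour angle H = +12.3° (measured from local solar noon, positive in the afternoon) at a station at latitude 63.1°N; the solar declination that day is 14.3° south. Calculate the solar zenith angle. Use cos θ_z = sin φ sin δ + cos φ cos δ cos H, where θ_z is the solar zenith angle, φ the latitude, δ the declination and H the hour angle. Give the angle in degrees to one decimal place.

With φ = 63.1°, δ = -14.3°, H = 12.30°: sin φ sin δ = -0.2203, cos φ cos δ cos H = 0.4284, so cos θ_z = 0.2081.
θ_z = arccos(0.2081) = 77.99°.

78.0°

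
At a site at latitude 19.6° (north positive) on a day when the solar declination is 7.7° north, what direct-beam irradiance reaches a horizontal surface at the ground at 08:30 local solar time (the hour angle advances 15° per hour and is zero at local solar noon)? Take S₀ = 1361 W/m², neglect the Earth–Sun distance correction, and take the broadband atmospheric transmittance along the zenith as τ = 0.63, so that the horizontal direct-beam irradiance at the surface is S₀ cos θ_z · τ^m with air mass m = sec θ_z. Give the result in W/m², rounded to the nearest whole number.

Hour angle H = 15° × (8.5 − 12) = -52.50°.
cos θ_z = sin φ sin δ + cos φ cos δ cos H = (0.3355)(0.1340) + (0.9421)(0.9910)(0.6088) = 0.6133.
Air mass m = 1/cos θ_z = 1/0.6133 = 1.631; τ^m = 0.63^1.631 = 0.4707.
Surface direct beam = 1361 × 0.6133 × 0.4707 = 392.89 W/m².

393 W/m²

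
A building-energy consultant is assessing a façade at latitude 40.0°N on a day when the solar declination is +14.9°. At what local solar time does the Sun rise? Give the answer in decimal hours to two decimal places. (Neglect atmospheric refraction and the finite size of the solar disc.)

cos H_s = −tan(40.0°) · tan(14.9°) = -0.2233, so H_s = arccos(-0.2233) = 102.90°.
Sunrise is at 12 − H_s/15 = 12 − 6.860 = 5.140 h local solar time.

5.14 h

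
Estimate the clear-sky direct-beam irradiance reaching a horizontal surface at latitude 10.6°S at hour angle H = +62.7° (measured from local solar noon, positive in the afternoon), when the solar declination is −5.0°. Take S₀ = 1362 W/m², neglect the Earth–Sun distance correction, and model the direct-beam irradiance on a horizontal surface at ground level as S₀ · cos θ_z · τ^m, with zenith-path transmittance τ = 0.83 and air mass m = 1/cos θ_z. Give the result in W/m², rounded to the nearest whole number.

cos θ_z = sin φ sin δ + cos φ cos δ cos H = (-0.1840)(-0.0872) + (0.9829)(0.9962)(0.4586) = 0.4651.
Air mass m = 1/cos θ_z = 1/0.4651 = 2.150; τ^m = 0.83^2.150 = 0.6699.
Surface direct beam = 1362 × 0.4651 × 0.6699 = 424.36 W/m².

424 W/m²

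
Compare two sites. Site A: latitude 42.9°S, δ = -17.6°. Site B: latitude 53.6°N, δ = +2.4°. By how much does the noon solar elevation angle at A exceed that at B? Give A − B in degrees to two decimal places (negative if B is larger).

A: 90° − |-42.9 − (-17.6)| = 64.70°.
B: 90° − |53.6 − (2.4)| = 38.80°.
A − B = 64.70 − 38.80 = 25.90°.

+25.90°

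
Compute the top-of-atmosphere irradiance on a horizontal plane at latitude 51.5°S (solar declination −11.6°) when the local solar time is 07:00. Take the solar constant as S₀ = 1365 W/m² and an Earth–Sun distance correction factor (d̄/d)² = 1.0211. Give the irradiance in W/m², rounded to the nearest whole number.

Hour angle H = 15° × (7 − 12) = -75.00°.
With φ = -51.5°, δ = -11.6°, H = -75.00°: sin φ sin δ = 0.1574, cos φ cos δ cos H = 0.1578, so cos θ_z = 0.3152.
Top-of-atmosphere irradiance = S₀ (d̄/d)² cos θ_z = 1365 × 1.0211 × 0.3152 = 439.33 W/m².

439 W/m²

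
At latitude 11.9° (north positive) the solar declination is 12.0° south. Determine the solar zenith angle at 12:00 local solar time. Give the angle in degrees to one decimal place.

Hour angle H = 15° × (12 − 12) = 0.00°.
cos θ_z = sin φ sin δ + cos φ cos δ cos H = (0.2062)(-0.2079) + (0.9785)(0.9781)(1.0000) = 0.9142.
θ_z = arccos(0.9142) = 23.91°.

23.9°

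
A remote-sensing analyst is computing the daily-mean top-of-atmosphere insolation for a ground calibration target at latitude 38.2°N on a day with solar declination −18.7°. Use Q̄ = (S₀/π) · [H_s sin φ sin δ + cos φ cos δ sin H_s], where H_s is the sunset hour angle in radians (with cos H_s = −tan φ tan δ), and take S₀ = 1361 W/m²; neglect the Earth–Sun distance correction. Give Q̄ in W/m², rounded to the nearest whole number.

199 W/m²

The sunset hour angle satisfies cos H_s = −tan φ tan δ = 0.2664, giving H_s = 74.55°. In radians, H_s = 1.3011.
H_s sin φ sin δ = 1.3011 × 0.6184 × -0.3206 = -0.2580.
cos φ cos δ sin H_s = 0.7859 × 0.9472 × 0.9639 = 0.7175.
Q̄ = (1361/π) × (-0.2580 + 0.7175) = 433.22 × 0.4595 = 199.06 W/m².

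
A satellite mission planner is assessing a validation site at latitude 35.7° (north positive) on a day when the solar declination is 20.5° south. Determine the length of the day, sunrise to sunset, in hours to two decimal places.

cos H_s = −tan(35.7°) · tan(-20.5°) = 0.2687, so H_s = arccos(0.2687) = 74.41°.
Day length = 2 H_s / 15° h⁻¹ = 148.82° / 15 = 9.921 h.

9.92 hours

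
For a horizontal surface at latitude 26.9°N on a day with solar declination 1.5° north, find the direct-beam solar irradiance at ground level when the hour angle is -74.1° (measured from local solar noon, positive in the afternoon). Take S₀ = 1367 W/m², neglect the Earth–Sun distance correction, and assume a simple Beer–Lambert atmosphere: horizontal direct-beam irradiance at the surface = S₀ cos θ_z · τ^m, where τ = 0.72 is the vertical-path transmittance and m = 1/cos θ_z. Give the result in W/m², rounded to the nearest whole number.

97 W/m²

cos θ_z = sin(26.9°) sin(1.5°) + cos(26.9°) cos(1.5°) cos(-74.10°) = 0.0118 + 0.2442 = 0.2560.
Air mass m = 1/cos θ_z = 1/0.2560 = 3.906; τ^m = 0.72^3.906 = 0.2772.
Surface direct beam = 1367 × 0.2560 × 0.2772 = 97.01 W/m².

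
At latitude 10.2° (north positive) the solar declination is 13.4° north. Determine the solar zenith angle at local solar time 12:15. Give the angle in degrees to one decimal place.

4.9°

Hour angle H = 15° × (12.25 − 12) = 3.75°.
cos θ_z = sin(10.2°) sin(13.4°) + cos(10.2°) cos(13.4°) cos(3.75°) = 0.0410 + 0.9554 = 0.9964.
θ_z = arccos(0.9964) = 4.86°.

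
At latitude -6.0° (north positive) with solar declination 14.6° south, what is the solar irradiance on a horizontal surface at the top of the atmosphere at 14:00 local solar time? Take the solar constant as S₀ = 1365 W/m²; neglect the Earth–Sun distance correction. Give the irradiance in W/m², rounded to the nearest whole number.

1174 W/m²

Hour angle H = 15° × (14 − 12) = 30.00°.
cos θ_z = sin(-6.0°) sin(-14.6°) + cos(-6.0°) cos(-14.6°) cos(30.00°) = 0.0263 + 0.8335 = 0.8598.
Top-of-atmosphere irradiance = S₀ cos θ_z = 1365 × 0.8598 = 1173.63 W/m².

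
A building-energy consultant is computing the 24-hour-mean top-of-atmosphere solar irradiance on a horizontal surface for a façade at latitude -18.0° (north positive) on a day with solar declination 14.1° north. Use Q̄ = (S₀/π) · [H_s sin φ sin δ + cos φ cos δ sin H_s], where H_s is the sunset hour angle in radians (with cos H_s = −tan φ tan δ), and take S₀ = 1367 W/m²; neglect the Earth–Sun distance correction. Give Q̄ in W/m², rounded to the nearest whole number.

351 W/m²

−tan φ tan δ = −(-0.3249)(0.2512) = 0.0816; H_s = arccos(0.0816) = 85.32°. In radians, H_s = 1.4891.
H_s sin φ sin δ = 1.4891 × -0.3090 × 0.2436 = -0.1121.
cos φ cos δ sin H_s = 0.9511 × 0.9699 × 0.9967 = 0.9194.
Q̄ = (1367/π) × (-0.1121 + 0.9194) = 435.13 × 0.8073 = 351.28 W/m².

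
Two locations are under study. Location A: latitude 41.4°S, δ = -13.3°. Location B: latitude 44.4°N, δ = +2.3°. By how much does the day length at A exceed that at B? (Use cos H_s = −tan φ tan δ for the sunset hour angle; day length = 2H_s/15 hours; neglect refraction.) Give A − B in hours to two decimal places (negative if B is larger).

+1.30 h

A: H_s = arccos(−tan -41.4° · tan -13.3°) = 102.03°, so 2H_s/15 = 13.6040 h.
B: H_s = arccos(−tan 44.4° · tan 2.3°) = 92.25°, so 2H_s/15 = 12.3000 h.
A − B = 13.6040 − 12.3000 = 1.3040 h.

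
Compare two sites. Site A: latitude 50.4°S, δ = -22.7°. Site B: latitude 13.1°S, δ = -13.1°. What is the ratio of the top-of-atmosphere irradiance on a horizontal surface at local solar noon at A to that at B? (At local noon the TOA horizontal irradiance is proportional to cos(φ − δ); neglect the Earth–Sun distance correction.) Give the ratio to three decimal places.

0.885

A: cos θ_z = cos(-50.4° − (-22.7°)) = 0.8854.
B: cos θ_z = cos(-13.1° − (-13.1°)) = 1.0000.
Ratio A/B = 0.8854 / 1.0000 = 0.8854.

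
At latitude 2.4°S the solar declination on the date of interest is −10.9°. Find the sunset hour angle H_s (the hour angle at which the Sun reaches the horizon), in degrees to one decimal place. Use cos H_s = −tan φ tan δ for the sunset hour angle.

The sunset hour angle satisfies cos H_s = −tan φ tan δ = -0.0081, giving H_s = 90.46°.

90.5°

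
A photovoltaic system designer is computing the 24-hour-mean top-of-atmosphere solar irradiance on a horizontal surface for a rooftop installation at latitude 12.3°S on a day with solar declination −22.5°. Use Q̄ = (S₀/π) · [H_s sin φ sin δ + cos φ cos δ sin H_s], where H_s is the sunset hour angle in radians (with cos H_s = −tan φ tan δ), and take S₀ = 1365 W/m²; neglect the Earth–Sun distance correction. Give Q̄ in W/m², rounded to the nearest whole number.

449 W/m²

cos H_s = −tan(-12.3°) · tan(-22.5°) = -0.0903, so H_s = arccos(-0.0903) = 95.18°. In radians, H_s = 1.6612.
H_s sin φ sin δ = 1.6612 × -0.2130 × -0.3827 = 0.1354.
cos φ cos δ sin H_s = 0.9770 × 0.9239 × 0.9959 = 0.8989.
Q̄ = (1365/π) × (0.1354 + 0.8989) = 434.49 × 1.0343 = 449.39 W/m².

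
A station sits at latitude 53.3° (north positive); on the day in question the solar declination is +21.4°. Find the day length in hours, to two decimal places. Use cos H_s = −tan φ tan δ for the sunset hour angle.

cos H_s = −tan(53.3°) · tan(21.4°) = -0.5258, so H_s = arccos(-0.5258) = 121.72°.
Day length = 2 H_s / 15° h⁻¹ = 243.44° / 15 = 16.229 h.

16.23 hours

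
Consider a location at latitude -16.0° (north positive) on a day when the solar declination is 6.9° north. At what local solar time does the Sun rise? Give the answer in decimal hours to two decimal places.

6.13 h

The sunset hour angle satisfies cos H_s = −tan φ tan δ = 0.0347, giving H_s = 88.01°.
Sunrise is at 12 − H_s/15 = 12 − 5.867 = 6.133 h local solar time.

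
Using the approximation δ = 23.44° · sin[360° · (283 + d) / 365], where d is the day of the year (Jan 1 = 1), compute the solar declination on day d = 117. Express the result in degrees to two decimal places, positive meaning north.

360 × (283 + 117) / 365 = 394.521°; sin(394.521°) = 0.5667.
δ = 23.44 × 0.5667 = 13.283° ≈ +13.28°.

+13.28°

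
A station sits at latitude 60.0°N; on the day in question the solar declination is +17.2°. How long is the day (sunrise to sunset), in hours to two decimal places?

16.32 hours

cos H_s = −tan(60.0°) · tan(17.2°) = -0.5362, so H_s = arccos(-0.5362) = 122.43°.
Day length = 2 H_s / 15° h⁻¹ = 244.86° / 15 = 16.324 h.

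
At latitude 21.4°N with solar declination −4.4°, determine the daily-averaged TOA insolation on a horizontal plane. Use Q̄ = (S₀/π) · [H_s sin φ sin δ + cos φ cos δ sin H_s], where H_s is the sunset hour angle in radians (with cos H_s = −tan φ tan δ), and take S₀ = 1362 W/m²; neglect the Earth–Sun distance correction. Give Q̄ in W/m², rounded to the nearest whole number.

384 W/m²

cos H_s = −tan(21.4°) · tan(-4.4°) = 0.0302, so H_s = arccos(0.0302) = 88.27°. In radians, H_s = 1.5406.
H_s sin φ sin δ = 1.5406 × 0.3649 × -0.0767 = -0.0431.
cos φ cos δ sin H_s = 0.9311 × 0.9971 × 0.9995 = 0.9279.
Q̄ = (1362/π) × (-0.0431 + 0.9279) = 433.54 × 0.8848 = 383.60 W/m².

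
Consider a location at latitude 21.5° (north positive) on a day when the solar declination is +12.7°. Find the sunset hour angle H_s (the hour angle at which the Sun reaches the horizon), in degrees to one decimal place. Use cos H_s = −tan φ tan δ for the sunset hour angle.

95.1°

−tan φ tan δ = −(0.3939)(0.2254) = -0.0888; H_s = arccos(-0.0888) = 95.09°.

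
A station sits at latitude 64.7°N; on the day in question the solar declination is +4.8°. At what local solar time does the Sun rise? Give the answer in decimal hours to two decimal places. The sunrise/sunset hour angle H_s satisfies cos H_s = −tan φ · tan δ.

cos H_s = −tan(64.7°) · tan(4.8°) = -0.1776, so H_s = arccos(-0.1776) = 100.23°.
Sunrise is at 12 − H_s/15 = 12 − 6.682 = 5.318 h local solar time.

5.32 h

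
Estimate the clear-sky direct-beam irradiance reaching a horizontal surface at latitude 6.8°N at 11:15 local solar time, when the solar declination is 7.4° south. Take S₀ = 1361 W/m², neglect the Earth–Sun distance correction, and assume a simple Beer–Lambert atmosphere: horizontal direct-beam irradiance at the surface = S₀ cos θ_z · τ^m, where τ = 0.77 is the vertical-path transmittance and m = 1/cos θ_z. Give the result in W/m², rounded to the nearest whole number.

983 W/m²

Hour angle H = 15° × (11.25 − 12) = -11.25°.
cos θ_z = sin φ sin δ + cos φ cos δ cos H = (0.1184)(-0.1288) + (0.9930)(0.9917)(0.9808) = 0.9506.
Air mass m = 1/cos θ_z = 1/0.9506 = 1.052; τ^m = 0.77^1.052 = 0.7596.
Surface direct beam = 1361 × 0.9506 × 0.7596 = 982.75 W/m².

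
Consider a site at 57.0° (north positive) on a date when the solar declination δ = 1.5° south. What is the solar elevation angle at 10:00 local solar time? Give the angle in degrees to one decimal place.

26.7°

Hour angle H = 15° × (10 − 12) = -30.00°.
With φ = 57.0°, δ = -1.5°, H = -30.00°: sin φ sin δ = -0.0220, cos φ cos δ cos H = 0.4715, so cos θ_z = 0.4495.
θ_z = arccos(0.4495) = 63.29°, so the elevation is 90° − 63.29° = 26.71°.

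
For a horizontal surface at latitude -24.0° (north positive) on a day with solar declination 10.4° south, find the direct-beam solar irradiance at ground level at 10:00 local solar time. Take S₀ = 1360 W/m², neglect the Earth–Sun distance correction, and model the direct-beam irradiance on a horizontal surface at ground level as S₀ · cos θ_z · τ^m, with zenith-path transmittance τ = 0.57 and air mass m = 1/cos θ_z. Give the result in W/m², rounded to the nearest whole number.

Hour angle H = 15° × (10 − 12) = -30.00°.
cos θ_z = sin(-24.0°) sin(-10.4°) + cos(-24.0°) cos(-10.4°) cos(-30.00°) = 0.0734 + 0.7782 = 0.8516.
Air mass m = 1/cos θ_z = 1/0.8516 = 1.174; τ^m = 0.57^1.174 = 0.5169.
Surface direct beam = 1360 × 0.8516 × 0.5169 = 598.66 W/m².

599 W/m²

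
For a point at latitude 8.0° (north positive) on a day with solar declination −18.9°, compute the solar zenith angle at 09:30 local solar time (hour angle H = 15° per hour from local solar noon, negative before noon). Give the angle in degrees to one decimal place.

45.7°

Hour angle H = 15° × (9.5 − 12) = -37.50°.
cos θ_z = sin φ sin δ + cos φ cos δ cos H = (0.1392)(-0.3239) + (0.9903)(0.9461)(0.7934) = 0.6983.
θ_z = arccos(0.6983) = 45.71°.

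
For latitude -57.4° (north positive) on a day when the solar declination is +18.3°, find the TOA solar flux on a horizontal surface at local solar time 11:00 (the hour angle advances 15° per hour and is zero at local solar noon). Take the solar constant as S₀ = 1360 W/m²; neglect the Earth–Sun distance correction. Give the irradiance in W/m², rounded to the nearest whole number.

Hour angle H = 15° × (11 − 12) = -15.00°.
cos θ_z = sin φ sin δ + cos φ cos δ cos H = (-0.8425)(0.3140) + (0.5388)(0.9494)(0.9659) = 0.2295.
Top-of-atmosphere irradiance = S₀ cos θ_z = 1360 × 0.2295 = 312.12 W/m².

312 W/m²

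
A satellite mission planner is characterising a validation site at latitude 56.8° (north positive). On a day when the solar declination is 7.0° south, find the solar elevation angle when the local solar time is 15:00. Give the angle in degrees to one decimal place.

16.4°

Hour angle H = 15° × (15 − 12) = 45.00°.
With φ = 56.8°, δ = -7.0°, H = 45.00°: sin φ sin δ = -0.1020, cos φ cos δ cos H = 0.3843, so cos θ_z = 0.2823.
θ_z = arccos(0.2823) = 73.60°, so the elevation is 90° − 73.60° = 16.40°.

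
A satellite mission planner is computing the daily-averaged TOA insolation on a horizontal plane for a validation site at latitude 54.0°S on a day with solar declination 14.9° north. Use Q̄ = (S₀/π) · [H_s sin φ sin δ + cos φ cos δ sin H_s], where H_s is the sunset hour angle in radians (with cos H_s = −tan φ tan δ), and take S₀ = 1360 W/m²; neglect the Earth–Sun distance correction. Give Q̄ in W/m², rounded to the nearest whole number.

−tan φ tan δ = −(-1.3764)(0.2661) = 0.3663; H_s = arccos(0.3663) = 68.51°. In radians, H_s = 1.1957.
H_s sin φ sin δ = 1.1957 × -0.8090 × 0.2571 = -0.2487.
cos φ cos δ sin H_s = 0.5878 × 0.9664 × 0.9305 = 0.5286.
Q̄ = (1360/π) × (-0.2487 + 0.5286) = 432.90 × 0.2799 = 121.17 W/m².

121 W/m²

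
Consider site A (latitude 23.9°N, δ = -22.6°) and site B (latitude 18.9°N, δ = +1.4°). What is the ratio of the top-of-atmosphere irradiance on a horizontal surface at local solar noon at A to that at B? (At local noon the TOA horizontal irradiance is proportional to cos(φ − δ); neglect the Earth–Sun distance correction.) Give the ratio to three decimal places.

0.722

A: cos θ_z = cos(23.9° − (-22.6°)) = 0.6884.
B: cos θ_z = cos(18.9° − (1.4°)) = 0.9537.
Ratio A/B = 0.6884 / 0.9537 = 0.7218.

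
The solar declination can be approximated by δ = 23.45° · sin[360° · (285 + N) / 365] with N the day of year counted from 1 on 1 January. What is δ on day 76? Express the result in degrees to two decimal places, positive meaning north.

-1.61°

360 × (285 + 76) / 365 = 356.055°; sin(356.055°) = -0.0688.
δ = 23.45 × -0.0688 = -1.613° ≈ -1.61°.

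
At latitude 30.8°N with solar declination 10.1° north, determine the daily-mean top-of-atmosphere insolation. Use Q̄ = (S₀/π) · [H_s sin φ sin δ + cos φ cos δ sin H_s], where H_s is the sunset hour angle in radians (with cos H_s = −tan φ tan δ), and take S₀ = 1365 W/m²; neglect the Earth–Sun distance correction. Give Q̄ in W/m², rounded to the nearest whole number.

431 W/m²

−tan φ tan δ = −(0.5961)(0.1781) = -0.1062; H_s = arccos(-0.1062) = 96.10°. In radians, H_s = 1.6773.
H_s sin φ sin δ = 1.6773 × 0.5120 × 0.1754 = 0.1506.
cos φ cos δ sin H_s = 0.8590 × 0.9845 × 0.9943 = 0.8409.
Q̄ = (1365/π) × (0.1506 + 0.8409) = 434.49 × 0.9915 = 430.80 W/m².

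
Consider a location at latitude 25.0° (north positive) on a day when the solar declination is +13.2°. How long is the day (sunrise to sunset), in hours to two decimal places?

12.84 hours

The sunset hour angle satisfies cos H_s = −tan φ tan δ = -0.1094, giving H_s = 96.28°.
Day length = 2 H_s / 15° h⁻¹ = 192.56° / 15 = 12.837 h.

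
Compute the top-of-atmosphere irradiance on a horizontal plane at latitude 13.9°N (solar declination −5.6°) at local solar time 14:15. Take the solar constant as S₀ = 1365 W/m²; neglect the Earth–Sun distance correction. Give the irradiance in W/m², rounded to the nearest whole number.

1064 W/m²

Hour angle H = 15° × (14.25 − 12) = 33.75°.
cos θ_z = sin φ sin δ + cos φ cos δ cos H = (0.2402)(-0.0976) + (0.9707)(0.9952)(0.8315) = 0.7798.
Top-of-atmosphere irradiance = S₀ cos θ_z = 1365 × 0.7798 = 1064.43 W/m².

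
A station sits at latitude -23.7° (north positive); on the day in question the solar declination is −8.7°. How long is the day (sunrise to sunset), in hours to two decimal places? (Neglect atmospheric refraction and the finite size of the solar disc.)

cos H_s = −tan(-23.7°) · tan(-8.7°) = -0.0672, so H_s = arccos(-0.0672) = 93.85°.
Day length = 2 H_s / 15° h⁻¹ = 187.70° / 15 = 12.513 h.

12.51 hours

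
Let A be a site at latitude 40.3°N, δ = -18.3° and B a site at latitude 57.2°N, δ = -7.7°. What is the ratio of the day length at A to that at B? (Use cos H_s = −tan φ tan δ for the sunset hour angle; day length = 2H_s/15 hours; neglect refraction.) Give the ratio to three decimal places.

0.946

A: H_s = arccos(−tan 40.3° · tan -18.3°) = 73.71°, so 2H_s/15 = 9.8280 h.
B: H_s = arccos(−tan 57.2° · tan -7.7°) = 77.89°, so 2H_s/15 = 10.3853 h.
Ratio A/B = 9.8280 / 10.3853 = 0.9463.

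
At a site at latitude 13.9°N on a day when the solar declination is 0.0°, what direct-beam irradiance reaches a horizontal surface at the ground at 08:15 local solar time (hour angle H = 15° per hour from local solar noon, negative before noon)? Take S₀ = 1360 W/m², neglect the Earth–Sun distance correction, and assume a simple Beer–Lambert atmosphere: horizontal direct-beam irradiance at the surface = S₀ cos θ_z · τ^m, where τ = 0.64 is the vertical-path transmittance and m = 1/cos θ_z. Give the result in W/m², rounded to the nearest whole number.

Hour angle H = 15° × (8.25 − 12) = -56.25°.
With φ = 13.9°, δ = 0.0°, H = -56.25°: sin φ sin δ = 0.0000, cos φ cos δ cos H = 0.5393, so cos θ_z = 0.5393.
Air mass m = 1/cos θ_z = 1/0.5393 = 1.854; τ^m = 0.64^1.854 = 0.4372.
Surface direct beam = 1360 × 0.5393 × 0.4372 = 320.66 W/m².

321 W/m²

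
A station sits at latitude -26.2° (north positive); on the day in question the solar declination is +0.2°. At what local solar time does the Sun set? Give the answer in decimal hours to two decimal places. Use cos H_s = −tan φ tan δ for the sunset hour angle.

17.99 h

cos H_s = −tan(-26.2°) · tan(0.2°) = 0.0017, so H_s = arccos(0.0017) = 89.90°.
Sunset is at 12 + H_s/15 = 12 + 5.993 = 17.993 h local solar time.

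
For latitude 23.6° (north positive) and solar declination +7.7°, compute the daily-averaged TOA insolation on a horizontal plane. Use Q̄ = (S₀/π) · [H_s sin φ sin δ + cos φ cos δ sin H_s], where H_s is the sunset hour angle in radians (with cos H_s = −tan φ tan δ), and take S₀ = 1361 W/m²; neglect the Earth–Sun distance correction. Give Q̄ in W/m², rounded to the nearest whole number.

431 W/m²

cos H_s = −tan(23.6°) · tan(7.7°) = -0.0591, so H_s = arccos(-0.0591) = 93.39°. In radians, H_s = 1.6300.
H_s sin φ sin δ = 1.6300 × 0.4003 × 0.1340 = 0.0874.
cos φ cos δ sin H_s = 0.9164 × 0.9910 × 0.9982 = 0.9065.
Q̄ = (1361/π) × (0.0874 + 0.9065) = 433.22 × 0.9939 = 430.58 W/m².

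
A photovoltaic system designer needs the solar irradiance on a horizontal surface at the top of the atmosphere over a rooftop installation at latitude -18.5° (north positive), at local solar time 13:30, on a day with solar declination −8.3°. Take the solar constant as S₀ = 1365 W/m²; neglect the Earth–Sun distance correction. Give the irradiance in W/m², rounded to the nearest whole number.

1246 W/m²

Hour angle H = 15° × (13.5 − 12) = 22.50°.
cos θ_z = sin φ sin δ + cos φ cos δ cos H = (-0.3173)(-0.1444) + (0.9483)(0.9895)(0.9239) = 0.9128.
Top-of-atmosphere irradiance = S₀ cos θ_z = 1365 × 0.9128 = 1245.97 W/m².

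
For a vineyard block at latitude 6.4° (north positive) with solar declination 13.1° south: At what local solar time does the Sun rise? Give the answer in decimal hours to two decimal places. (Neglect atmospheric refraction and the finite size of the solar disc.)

6.10 h

The sunset hour angle satisfies cos H_s = −tan φ tan δ = 0.0261, giving H_s = 88.50°.
Sunrise is at 12 − H_s/15 = 12 − 5.900 = 6.100 h local solar time.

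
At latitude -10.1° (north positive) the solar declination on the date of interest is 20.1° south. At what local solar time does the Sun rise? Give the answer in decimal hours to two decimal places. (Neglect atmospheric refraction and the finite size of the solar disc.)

5.75 h

cos H_s = −tan(-10.1°) · tan(-20.1°) = -0.0652, so H_s = arccos(-0.0652) = 93.74°.
Sunrise is at 12 − H_s/15 = 12 − 6.249 = 5.751 h local solar time.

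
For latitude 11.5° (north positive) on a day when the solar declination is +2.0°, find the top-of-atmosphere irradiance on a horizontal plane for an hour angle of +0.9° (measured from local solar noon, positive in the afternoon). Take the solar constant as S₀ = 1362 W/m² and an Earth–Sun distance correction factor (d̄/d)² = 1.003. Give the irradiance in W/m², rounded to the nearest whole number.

1347 W/m²

cos θ_z = sin φ sin δ + cos φ cos δ cos H = (0.1994)(0.0349) + (0.9799)(0.9994)(0.9999) = 0.9862.
Top-of-atmosphere irradiance = S₀ (d̄/d)² cos θ_z = 1362 × 1.003 × 0.9862 = 1347.23 W/m².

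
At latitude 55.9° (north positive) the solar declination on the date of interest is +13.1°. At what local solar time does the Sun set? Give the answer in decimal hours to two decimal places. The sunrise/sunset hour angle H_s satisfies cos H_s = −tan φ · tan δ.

19.34 h

The sunset hour angle satisfies cos H_s = −tan φ tan δ = -0.3437, giving H_s = 110.10°.
Sunset is at 12 + H_s/15 = 12 + 7.340 = 19.340 h local solar time.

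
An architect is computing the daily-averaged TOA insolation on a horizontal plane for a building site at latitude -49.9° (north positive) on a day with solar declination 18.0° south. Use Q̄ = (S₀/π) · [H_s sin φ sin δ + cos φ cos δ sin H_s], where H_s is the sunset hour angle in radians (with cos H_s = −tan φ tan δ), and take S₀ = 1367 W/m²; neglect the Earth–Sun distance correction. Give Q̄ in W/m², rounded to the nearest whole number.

448 W/m²

cos H_s = −tan(-49.9°) · tan(-18.0°) = -0.3859, so H_s = arccos(-0.3859) = 112.70°. In radians, H_s = 1.9670.
H_s sin φ sin δ = 1.9670 × -0.7649 × -0.3090 = 0.4649.
cos φ cos δ sin H_s = 0.6441 × 0.9511 × 0.9225 = 0.5651.
Q̄ = (1367/π) × (0.4649 + 0.5651) = 435.13 × 1.0300 = 448.18 W/m².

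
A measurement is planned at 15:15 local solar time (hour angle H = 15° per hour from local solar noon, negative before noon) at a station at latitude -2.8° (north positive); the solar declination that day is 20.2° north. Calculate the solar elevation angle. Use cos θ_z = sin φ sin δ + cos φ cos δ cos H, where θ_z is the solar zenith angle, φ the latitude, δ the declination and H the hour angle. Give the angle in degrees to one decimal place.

Hour angle H = 15° × (15.25 − 12) = 48.75°.
cos θ_z = sin φ sin δ + cos φ cos δ cos H = (-0.0488)(0.3453) + (0.9988)(0.9385)(0.6593) = 0.6012.
θ_z = arccos(0.6012) = 53.04°, so the elevation is 90° − 53.04° = 36.96°.

37.0°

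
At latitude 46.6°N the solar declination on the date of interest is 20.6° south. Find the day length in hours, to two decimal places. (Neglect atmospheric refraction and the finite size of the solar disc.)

−tan φ tan δ = −(1.0575)(-0.3759) = 0.3975; H_s = arccos(0.3975) = 66.58°.
Day length = 2 H_s / 15° h⁻¹ = 133.16° / 15 = 8.877 h.

8.88 hours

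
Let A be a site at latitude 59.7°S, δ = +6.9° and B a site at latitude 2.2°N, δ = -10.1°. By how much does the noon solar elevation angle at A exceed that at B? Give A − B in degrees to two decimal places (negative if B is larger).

-54.30°

A: 90° − |-59.7 − (6.9)| = 23.40°.
B: 90° − |2.2 − (-10.1)| = 77.70°.
A − B = 23.40 − 77.70 = -54.30°.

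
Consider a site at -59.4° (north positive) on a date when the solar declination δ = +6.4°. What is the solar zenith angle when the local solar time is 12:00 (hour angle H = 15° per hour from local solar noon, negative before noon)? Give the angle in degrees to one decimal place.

Hour angle H = 15° × (12 − 12) = 0.00°.
cos θ_z = sin φ sin δ + cos φ cos δ cos H = (-0.8607)(0.1115) + (0.5090)(0.9938)(1.0000) = 0.4099.
θ_z = arccos(0.4099) = 65.80°.

65.8°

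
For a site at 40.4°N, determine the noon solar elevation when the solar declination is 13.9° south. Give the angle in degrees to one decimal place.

At local solar noon the hour angle is zero, so the elevation is 90° − |φ − δ| = 90° − |40.4° − (-13.9°)| = 90° − 54.3° = 35.7°.

35.7°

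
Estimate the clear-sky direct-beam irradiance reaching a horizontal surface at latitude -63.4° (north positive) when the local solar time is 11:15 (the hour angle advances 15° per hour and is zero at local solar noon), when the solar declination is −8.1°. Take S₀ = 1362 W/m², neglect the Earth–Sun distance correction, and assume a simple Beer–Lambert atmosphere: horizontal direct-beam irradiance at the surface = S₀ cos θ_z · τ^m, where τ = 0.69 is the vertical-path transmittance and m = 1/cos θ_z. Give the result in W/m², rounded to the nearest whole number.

Hour angle H = 15° × (11.25 − 12) = -11.25°.
With φ = -63.4°, δ = -8.1°, H = -11.25°: sin φ sin δ = 0.1260, cos φ cos δ cos H = 0.4348, so cos θ_z = 0.5608.
Air mass m = 1/cos θ_z = 1/0.5608 = 1.783; τ^m = 0.69^1.783 = 0.5160.
Surface direct beam = 1362 × 0.5608 × 0.5160 = 394.13 W/m².

394 W/m²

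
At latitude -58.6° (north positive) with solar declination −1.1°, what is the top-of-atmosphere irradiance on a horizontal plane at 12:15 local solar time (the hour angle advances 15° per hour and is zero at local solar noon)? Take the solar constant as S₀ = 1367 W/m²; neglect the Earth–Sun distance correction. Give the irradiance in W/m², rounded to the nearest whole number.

733 W/m²

Hour angle H = 15° × (12.25 − 12) = 3.75°.
cos θ_z = sin(-58.6°) sin(-1.1°) + cos(-58.6°) cos(-1.1°) cos(3.75°) = 0.0164 + 0.5198 = 0.5362.
Top-of-atmosphere irradiance = S₀ cos θ_z = 1367 × 0.5362 = 732.99 W/m².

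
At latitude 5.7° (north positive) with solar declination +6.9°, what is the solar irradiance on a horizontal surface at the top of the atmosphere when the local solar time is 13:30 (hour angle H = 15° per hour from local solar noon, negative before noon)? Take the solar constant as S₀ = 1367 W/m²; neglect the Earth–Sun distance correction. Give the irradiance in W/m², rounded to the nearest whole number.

1264 W/m²

Hour angle H = 15° × (13.5 − 12) = 22.50°.
cos θ_z = sin(5.7°) sin(6.9°) + cos(5.7°) cos(6.9°) cos(22.50°) = 0.0119 + 0.9127 = 0.9246.
Top-of-atmosphere irradiance = S₀ cos θ_z = 1367 × 0.9246 = 1263.93 W/m².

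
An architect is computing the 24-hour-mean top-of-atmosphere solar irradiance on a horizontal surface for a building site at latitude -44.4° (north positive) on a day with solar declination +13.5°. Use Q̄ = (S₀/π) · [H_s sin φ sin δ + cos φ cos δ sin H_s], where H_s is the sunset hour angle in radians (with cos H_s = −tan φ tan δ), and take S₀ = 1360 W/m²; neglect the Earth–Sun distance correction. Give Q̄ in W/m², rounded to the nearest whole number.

198 W/m²

The sunset hour angle satisfies cos H_s = −tan φ tan δ = 0.2351, giving H_s = 76.40°. In radians, H_s = 1.3334.
H_s sin φ sin δ = 1.3334 × -0.6997 × 0.2334 = -0.2178.
cos φ cos δ sin H_s = 0.7145 × 0.9724 × 0.9720 = 0.6753.
Q̄ = (1360/π) × (-0.2178 + 0.6753) = 432.90 × 0.4575 = 198.05 W/m².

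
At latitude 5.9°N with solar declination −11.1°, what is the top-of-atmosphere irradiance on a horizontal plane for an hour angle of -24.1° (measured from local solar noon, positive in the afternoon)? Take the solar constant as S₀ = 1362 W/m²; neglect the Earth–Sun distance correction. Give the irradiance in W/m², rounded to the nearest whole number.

1187 W/m²

With φ = 5.9°, δ = -11.1°, H = -24.10°: sin φ sin δ = -0.0198, cos φ cos δ cos H = 0.8910, so cos θ_z = 0.8712.
Top-of-atmosphere irradiance = S₀ cos θ_z = 1362 × 0.8712 = 1186.57 W/m².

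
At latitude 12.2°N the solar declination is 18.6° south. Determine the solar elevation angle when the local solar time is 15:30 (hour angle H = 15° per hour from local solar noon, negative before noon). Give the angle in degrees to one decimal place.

29.8°

Hour angle H = 15° × (15.5 − 12) = 52.50°.
cos θ_z = sin φ sin δ + cos φ cos δ cos H = (0.2113)(-0.3190) + (0.9774)(0.9478)(0.6088) = 0.4966.
θ_z = arccos(0.4966) = 60.22°, so the elevation is 90° − 60.22° = 29.78°.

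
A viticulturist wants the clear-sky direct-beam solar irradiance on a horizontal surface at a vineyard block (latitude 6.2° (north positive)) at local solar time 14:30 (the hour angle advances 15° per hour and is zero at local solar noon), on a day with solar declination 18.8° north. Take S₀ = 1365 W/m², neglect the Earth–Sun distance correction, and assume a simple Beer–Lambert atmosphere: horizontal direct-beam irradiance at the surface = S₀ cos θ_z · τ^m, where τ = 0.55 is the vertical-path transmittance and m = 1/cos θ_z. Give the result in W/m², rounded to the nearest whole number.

496 W/m²

Hour angle H = 15° × (14.5 − 12) = 37.50°.
cos θ_z = sin(6.2°) sin(18.8°) + cos(6.2°) cos(18.8°) cos(37.50°) = 0.0348 + 0.7466 = 0.7814.
Air mass m = 1/cos θ_z = 1/0.7814 = 1.280; τ^m = 0.55^1.280 = 0.4652.
Surface direct beam = 1365 × 0.7814 × 0.4652 = 496.19 W/m².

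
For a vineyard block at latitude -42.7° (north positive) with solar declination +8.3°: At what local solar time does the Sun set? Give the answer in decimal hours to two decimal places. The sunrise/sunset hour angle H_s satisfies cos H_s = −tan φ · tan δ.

−tan φ tan δ = −(-0.9228)(0.1459) = 0.1346; H_s = arccos(0.1346) = 82.26°.
Sunset is at 12 + H_s/15 = 12 + 5.484 = 17.484 h local solar time.

17.48 h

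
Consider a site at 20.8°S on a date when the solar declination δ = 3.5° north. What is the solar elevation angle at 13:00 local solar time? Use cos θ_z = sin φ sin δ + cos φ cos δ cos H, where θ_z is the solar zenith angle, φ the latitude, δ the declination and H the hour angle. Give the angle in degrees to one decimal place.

61.6°

Hour angle H = 15° × (13 − 12) = 15.00°.
With φ = -20.8°, δ = 3.5°, H = 15.00°: sin φ sin δ = -0.0217, cos φ cos δ cos H = 0.9013, so cos θ_z = 0.8796.
θ_z = arccos(0.8796) = 28.41°, so the elevation is 90° − 28.41° = 61.59°.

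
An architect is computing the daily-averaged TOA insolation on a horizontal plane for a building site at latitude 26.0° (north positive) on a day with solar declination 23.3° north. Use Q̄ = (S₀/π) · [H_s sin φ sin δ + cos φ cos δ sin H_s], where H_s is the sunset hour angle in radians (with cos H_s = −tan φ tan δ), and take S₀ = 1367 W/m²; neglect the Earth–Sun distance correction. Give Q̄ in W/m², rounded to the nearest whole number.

486 W/m²

−tan φ tan δ = −(0.4877)(0.4307) = -0.2101; H_s = arccos(-0.2101) = 102.13°. In radians, H_s = 1.7825.
H_s sin φ sin δ = 1.7825 × 0.4384 × 0.3955 = 0.3091.
cos φ cos δ sin H_s = 0.8988 × 0.9184 × 0.9777 = 0.8071.
Q̄ = (1367/π) × (0.3091 + 0.8071) = 435.13 × 1.1162 = 485.69 W/m².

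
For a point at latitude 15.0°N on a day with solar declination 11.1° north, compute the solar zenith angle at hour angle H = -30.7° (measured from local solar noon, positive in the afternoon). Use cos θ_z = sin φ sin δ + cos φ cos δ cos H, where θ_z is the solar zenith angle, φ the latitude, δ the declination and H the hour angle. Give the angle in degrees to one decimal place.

30.1°

cos θ_z = sin φ sin δ + cos φ cos δ cos H = (0.2588)(0.1925) + (0.9659)(0.9813)(0.8599) = 0.8649.
θ_z = arccos(0.8649) = 30.13°.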